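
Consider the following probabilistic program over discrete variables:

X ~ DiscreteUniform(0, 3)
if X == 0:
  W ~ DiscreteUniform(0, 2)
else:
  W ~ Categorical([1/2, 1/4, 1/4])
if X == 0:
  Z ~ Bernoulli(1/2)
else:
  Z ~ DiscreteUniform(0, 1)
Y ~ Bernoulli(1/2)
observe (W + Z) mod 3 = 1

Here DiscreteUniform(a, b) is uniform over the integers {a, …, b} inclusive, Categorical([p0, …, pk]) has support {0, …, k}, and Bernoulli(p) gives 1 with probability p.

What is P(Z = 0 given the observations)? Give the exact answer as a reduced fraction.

Enumerate traces; 16 have nonzero weight after conditioning:
  (X=0, W=0, Z=1, Y=0) weight 1/48
  (X=0, W=0, Z=1, Y=1) weight 1/48
  (X=0, W=1, Z=0, Y=0) weight 1/48
  (X=0, W=1, Z=0, Y=1) weight 1/48
  (X=1, W=0, Z=1, Y=0) weight 1/32
  (X=1, W=0, Z=1, Y=1) weight 1/32
  (X=1, W=1, Z=0, Y=0) weight 1/64
  (X=1, W=1, Z=0, Y=1) weight 1/64
  … 8 more
Group by Z:
  weight(Z=0) = 13/96
  weight(Z=1) = 11/48
Total weight = 13/96 + 11/48 = 35/96
P(Z=0 | obs) = 13/96 / 35/96 = 13/35
P(Z=1 | obs) = 11/48 / 35/96 = 22/35

P(Z = 0 | obs) = 13/35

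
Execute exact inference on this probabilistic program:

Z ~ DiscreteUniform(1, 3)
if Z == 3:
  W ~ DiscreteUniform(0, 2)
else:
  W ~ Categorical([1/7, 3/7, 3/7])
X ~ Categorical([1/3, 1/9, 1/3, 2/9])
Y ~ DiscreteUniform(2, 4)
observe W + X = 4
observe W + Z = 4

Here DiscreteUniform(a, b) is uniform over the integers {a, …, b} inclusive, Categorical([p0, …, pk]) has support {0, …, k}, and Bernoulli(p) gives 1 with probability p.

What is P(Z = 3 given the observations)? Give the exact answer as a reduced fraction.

Enumerate traces; 6 have nonzero weight after conditioning:
  (Z=2, W=2, X=2, Y=2) weight 1/63
  (Z=2, W=2, X=2, Y=3) weight 1/63
  (Z=2, W=2, X=2, Y=4) weight 1/63
  (Z=3, W=1, X=3, Y=2) weight 2/243
  (Z=3, W=1, X=3, Y=3) weight 2/243
  (Z=3, W=1, X=3, Y=4) weight 2/243
Group by Z:
  weight(Z=2) = 1/21
  weight(Z=3) = 2/81
Total weight = 1/21 + 2/81 = 41/567
P(Z=2 | obs) = 1/21 / 41/567 = 27/41
P(Z=3 | obs) = 2/81 / 41/567 = 14/41

P(Z = 3 | obs) = 14/41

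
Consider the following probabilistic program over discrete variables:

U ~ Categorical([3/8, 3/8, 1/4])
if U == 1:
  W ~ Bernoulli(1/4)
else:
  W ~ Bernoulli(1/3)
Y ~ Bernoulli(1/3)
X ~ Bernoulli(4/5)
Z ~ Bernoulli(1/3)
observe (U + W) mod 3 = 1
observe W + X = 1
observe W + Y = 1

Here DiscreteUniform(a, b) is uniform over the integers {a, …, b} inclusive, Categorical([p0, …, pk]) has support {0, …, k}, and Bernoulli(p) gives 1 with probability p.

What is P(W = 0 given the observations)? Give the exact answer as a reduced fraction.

Enumerate traces; 4 have nonzero weight after conditioning:
  (U=0, W=1, Y=0, X=0, Z=0) weight 1/90
  (U=0, W=1, Y=0, X=0, Z=1) weight 1/180
  (U=1, W=0, Y=1, X=1, Z=0) weight 1/20
  (U=1, W=0, Y=1, X=1, Z=1) weight 1/40
Group by W:
  weight(W=0) = 3/40
  weight(W=1) = 1/60
Total weight = 3/40 + 1/60 = 11/120
P(W=0 | obs) = 3/40 / 11/120 = 9/11
P(W=1 | obs) = 1/60 / 11/120 = 2/11

P(W = 0 | obs) = 9/11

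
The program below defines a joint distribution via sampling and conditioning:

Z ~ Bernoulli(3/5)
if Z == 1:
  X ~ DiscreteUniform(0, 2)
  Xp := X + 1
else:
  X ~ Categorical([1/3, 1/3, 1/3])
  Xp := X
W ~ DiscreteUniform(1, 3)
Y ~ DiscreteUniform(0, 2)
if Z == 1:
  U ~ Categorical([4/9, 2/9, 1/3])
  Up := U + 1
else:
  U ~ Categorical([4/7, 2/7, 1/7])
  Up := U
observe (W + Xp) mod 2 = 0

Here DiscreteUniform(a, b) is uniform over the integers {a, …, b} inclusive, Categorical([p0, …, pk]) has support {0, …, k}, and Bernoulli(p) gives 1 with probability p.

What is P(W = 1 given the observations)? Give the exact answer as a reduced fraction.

P(W = 1 | obs) = 8/23

Enumerate traces; 81 have nonzero weight after conditioning:
  (Z=0, X=0, W=2, Y=0, U=0) weight 8/945
  (Z=0, X=0, W=2, Y=0, U=1) weight 4/945
  (Z=0, X=0, W=2, Y=0, U=2) weight 2/945
  (Z=0, X=0, W=2, Y=1, U=0) weight 8/945
  (Z=0, X=0, W=2, Y=1, U=1) weight 4/945
  (Z=0, X=0, W=2, Y=1, U=2) weight 2/945
  (Z=0, X=0, W=2, Y=2, U=0) weight 8/945
  (Z=0, X=0, W=2, Y=2, U=1) weight 4/945
  (Z=0, X=1, W=1, Y=0, U=0) weight 8/945
  (Z=0, X=1, W=3, Y=0, U=0) weight 8/945
  … 71 more
Group by W:
  weight(W=1) = 8/45
  weight(W=2) = 7/45
  weight(W=3) = 8/45
Total weight = 8/45 + 7/45 + 8/45 = 23/45
P(W=1 | obs) = 8/45 / 23/45 = 8/23
P(W=2 | obs) = 7/45 / 23/45 = 7/23
P(W=3 | obs) = 8/45 / 23/45 = 8/23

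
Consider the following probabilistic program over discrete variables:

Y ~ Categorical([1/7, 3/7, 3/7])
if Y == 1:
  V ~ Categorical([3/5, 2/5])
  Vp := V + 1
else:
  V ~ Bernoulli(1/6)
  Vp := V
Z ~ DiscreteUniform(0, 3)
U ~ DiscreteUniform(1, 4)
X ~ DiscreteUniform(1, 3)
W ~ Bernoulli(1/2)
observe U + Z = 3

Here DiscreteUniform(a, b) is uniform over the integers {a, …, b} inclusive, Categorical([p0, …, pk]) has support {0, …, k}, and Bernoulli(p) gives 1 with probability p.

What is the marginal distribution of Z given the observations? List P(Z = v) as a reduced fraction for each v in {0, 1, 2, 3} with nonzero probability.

Enumerate traces; 108 have nonzero weight after conditioning:
  (Y=0, V=0, Z=0, U=3, X=1, W=0) weight 5/4032
  (Y=0, V=0, Z=0, U=3, X=1, W=1) weight 5/4032
  (Y=0, V=0, Z=0, U=3, X=2, W=0) weight 5/4032
  (Y=0, V=0, Z=0, U=3, X=2, W=1) weight 5/4032
  (Y=0, V=0, Z=0, U=3, X=3, W=0) weight 5/4032
  (Y=0, V=0, Z=0, U=3, X=3, W=1) weight 5/4032
  (Y=0, V=0, Z=1, U=2, X=1, W=0) weight 5/4032
  (Y=0, V=0, Z=1, U=2, X=1, W=1) weight 5/4032
  (Y=0, V=0, Z=2, U=1, X=1, W=0) weight 5/4032
  … 99 more
Group by Z:
  weight(Z=0) = 1/16
  weight(Z=1) = 1/16
  weight(Z=2) = 1/16
Total weight = 1/16 + 1/16 + 1/16 = 3/16
P(Z=0 | obs) = 1/16 / 3/16 = 1/3
P(Z=1 | obs) = 1/16 / 3/16 = 1/3
P(Z=2 | obs) = 1/16 / 3/16 = 1/3

P(Z=0) = 1/3, P(Z=1) = 1/3, P(Z=2) = 1/3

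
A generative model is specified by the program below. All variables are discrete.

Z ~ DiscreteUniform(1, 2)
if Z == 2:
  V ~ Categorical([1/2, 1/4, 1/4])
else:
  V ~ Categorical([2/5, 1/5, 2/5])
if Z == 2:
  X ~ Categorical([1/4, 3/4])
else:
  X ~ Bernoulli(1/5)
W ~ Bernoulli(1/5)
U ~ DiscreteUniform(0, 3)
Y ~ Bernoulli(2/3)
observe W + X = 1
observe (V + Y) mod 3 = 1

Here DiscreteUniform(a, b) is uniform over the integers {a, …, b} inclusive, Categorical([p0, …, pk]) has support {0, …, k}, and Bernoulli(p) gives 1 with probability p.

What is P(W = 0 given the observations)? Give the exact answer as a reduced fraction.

Enumerate traces; 32 have nonzero weight after conditioning:
  (Z=1, V=0, X=0, W=1, U=0, Y=1) weight 2/375
  (Z=1, V=0, X=0, W=1, U=1, Y=1) weight 2/375
  (Z=1, V=0, X=0, W=1, U=2, Y=1) weight 2/375
  (Z=1, V=0, X=0, W=1, U=3, Y=1) weight 2/375
  (Z=1, V=0, X=1, W=0, U=0, Y=1) weight 2/375
  (Z=1, V=0, X=1, W=0, U=1, Y=1) weight 2/375
  (Z=1, V=0, X=1, W=0, U=2, Y=1) weight 2/375
  (Z=1, V=0, X=1, W=0, U=3, Y=1) weight 2/375
  … 24 more
Group by W:
  weight(W=0) = 91/600
  weight(W=1) = 89/2400
Total weight = 91/600 + 89/2400 = 151/800
P(W=0 | obs) = 91/600 / 151/800 = 364/453
P(W=1 | obs) = 89/2400 / 151/800 = 89/453

P(W = 0 | obs) = 364/453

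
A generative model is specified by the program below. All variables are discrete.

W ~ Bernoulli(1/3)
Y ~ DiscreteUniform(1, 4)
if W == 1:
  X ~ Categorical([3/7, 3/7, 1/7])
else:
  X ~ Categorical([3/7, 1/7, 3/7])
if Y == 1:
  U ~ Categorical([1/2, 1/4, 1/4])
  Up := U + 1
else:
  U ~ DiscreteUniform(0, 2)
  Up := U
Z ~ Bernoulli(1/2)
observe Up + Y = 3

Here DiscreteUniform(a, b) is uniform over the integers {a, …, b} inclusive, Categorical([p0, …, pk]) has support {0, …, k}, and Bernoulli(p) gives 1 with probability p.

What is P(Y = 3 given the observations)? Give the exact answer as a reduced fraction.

P(Y = 3 | obs) = 4/11

Enumerate traces; 36 have nonzero weight after conditioning:
  (W=0, Y=1, X=0, U=1, Z=0) weight 1/112
  (W=0, Y=1, X=0, U=1, Z=1) weight 1/112
  (W=0, Y=1, X=1, U=1, Z=0) weight 1/336
  (W=0, Y=1, X=1, U=1, Z=1) weight 1/336
  (W=0, Y=1, X=2, U=1, Z=0) weight 1/112
  (W=0, Y=1, X=2, U=1, Z=1) weight 1/112
  (W=0, Y=2, X=0, U=1, Z=0) weight 1/84
  (W=0, Y=2, X=0, U=1, Z=1) weight 1/84
  (W=0, Y=3, X=0, U=0, Z=0) weight 1/84
  … 27 more
Group by Y:
  weight(Y=1) = 1/16
  weight(Y=2) = 1/12
  weight(Y=3) = 1/12
Total weight = 1/16 + 1/12 + 1/12 = 11/48
P(Y=1 | obs) = 1/16 / 11/48 = 3/11
P(Y=2 | obs) = 1/12 / 11/48 = 4/11
P(Y=3 | obs) = 1/12 / 11/48 = 4/11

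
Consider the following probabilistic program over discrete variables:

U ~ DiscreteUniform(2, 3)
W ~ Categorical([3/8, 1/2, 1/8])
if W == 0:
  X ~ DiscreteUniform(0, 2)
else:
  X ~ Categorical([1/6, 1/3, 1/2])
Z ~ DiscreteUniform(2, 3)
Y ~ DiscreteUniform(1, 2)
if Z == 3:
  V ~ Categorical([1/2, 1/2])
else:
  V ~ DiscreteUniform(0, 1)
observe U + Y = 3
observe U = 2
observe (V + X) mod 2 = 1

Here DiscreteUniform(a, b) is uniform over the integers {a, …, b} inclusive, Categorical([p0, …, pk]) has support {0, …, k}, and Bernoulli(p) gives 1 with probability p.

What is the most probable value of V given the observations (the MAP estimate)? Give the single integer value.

Enumerate traces; 18 have nonzero weight after conditioning:
  (U=2, W=0, X=0, Z=2, Y=1, V=1) weight 1/128
  (U=2, W=0, X=0, Z=3, Y=1, V=1) weight 1/128
  (U=2, W=0, X=1, Z=2, Y=1, V=0) weight 1/128
  (U=2, W=0, X=1, Z=3, Y=1, V=0) weight 1/128
  (U=2, W=0, X=2, Z=2, Y=1, V=1) weight 1/128
  (U=2, W=0, X=2, Z=3, Y=1, V=1) weight 1/128
  (U=2, W=1, X=0, Z=2, Y=1, V=1) weight 1/192
  (U=2, W=1, X=0, Z=3, Y=1, V=1) weight 1/192
  … 10 more
Group by V:
  weight(V=0) = 1/24
  weight(V=1) = 1/12
Total weight = 1/24 + 1/12 = 1/8
P(V=0 | obs) = 1/24 / 1/8 = 1/3
P(V=1 | obs) = 1/12 / 1/8 = 2/3
argmax = 1

argmax_v P(V = v | obs) = 1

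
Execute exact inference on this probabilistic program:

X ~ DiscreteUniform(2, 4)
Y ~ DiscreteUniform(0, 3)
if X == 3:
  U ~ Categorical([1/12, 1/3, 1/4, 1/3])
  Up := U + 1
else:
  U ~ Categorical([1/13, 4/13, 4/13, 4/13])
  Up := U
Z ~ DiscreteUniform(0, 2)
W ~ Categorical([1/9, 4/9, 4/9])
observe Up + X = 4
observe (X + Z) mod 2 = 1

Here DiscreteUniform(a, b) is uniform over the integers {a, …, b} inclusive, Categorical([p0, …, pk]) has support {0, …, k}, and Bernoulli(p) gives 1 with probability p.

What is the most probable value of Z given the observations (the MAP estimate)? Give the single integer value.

argmax_v P(Z = v | obs) = 1

Enumerate traces; 48 have nonzero weight after conditioning:
  (X=2, Y=0, U=2, Z=1, W=0) weight 1/1053
  (X=2, Y=0, U=2, Z=1, W=1) weight 4/1053
  (X=2, Y=0, U=2, Z=1, W=2) weight 4/1053
  (X=2, Y=1, U=2, Z=1, W=0) weight 1/1053
  (X=2, Y=1, U=2, Z=1, W=1) weight 4/1053
  (X=2, Y=1, U=2, Z=1, W=2) weight 4/1053
  (X=2, Y=2, U=2, Z=1, W=0) weight 1/1053
  (X=2, Y=2, U=2, Z=1, W=1) weight 4/1053
  (X=3, Y=0, U=0, Z=0, W=0) weight 1/3888
  (X=3, Y=0, U=0, Z=2, W=0) weight 1/3888
  … 38 more
Group by Z:
  weight(Z=0) = 1/108
  weight(Z=1) = 5/117
  weight(Z=2) = 1/108
Total weight = 1/108 + 5/117 + 1/108 = 43/702
P(Z=0 | obs) = 1/108 / 43/702 = 13/86
P(Z=1 | obs) = 5/117 / 43/702 = 30/43
P(Z=2 | obs) = 1/108 / 43/702 = 13/86
argmax = 1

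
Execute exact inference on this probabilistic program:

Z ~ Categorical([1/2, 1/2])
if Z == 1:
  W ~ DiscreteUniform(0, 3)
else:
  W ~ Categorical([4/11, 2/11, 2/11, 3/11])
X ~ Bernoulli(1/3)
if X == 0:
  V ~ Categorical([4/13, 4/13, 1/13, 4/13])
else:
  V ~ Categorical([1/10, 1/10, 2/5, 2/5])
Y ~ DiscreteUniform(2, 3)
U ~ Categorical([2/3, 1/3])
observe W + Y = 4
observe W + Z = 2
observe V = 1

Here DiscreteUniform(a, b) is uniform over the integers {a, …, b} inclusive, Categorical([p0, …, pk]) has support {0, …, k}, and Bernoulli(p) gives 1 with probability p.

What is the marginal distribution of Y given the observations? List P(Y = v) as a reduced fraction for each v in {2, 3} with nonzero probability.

P(Y=2) = 8/19, P(Y=3) = 11/19

Enumerate traces; 8 have nonzero weight after conditioning:
  (Z=0, W=2, X=0, V=1, Y=2, U=0) weight 8/1287
  (Z=0, W=2, X=0, V=1, Y=2, U=1) weight 4/1287
  (Z=0, W=2, X=1, V=1, Y=2, U=0) weight 1/990
  (Z=0, W=2, X=1, V=1, Y=2, U=1) weight 1/1980
  (Z=1, W=1, X=0, V=1, Y=3, U=0) weight 1/117
  (Z=1, W=1, X=0, V=1, Y=3, U=1) weight 1/234
  (Z=1, W=1, X=1, V=1, Y=3, U=0) weight 1/720
  (Z=1, W=1, X=1, V=1, Y=3, U=1) weight 1/1440
Group by Y:
  weight(Y=2) = 31/2860
  weight(Y=3) = 31/2080
Total weight = 31/2860 + 31/2080 = 589/22880
P(Y=2 | obs) = 31/2860 / 589/22880 = 8/19
P(Y=3 | obs) = 31/2080 / 589/22880 = 11/19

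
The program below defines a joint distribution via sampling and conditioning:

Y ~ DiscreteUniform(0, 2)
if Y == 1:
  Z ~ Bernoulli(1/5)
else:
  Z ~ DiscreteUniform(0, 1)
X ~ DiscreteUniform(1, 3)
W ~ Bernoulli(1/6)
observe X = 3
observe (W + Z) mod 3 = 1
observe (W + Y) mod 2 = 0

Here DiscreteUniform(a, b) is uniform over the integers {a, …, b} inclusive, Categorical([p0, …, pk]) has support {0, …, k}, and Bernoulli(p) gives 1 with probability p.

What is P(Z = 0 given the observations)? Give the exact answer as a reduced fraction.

P(Z = 0 | obs) = 4/29

Enumerate traces; 3 have nonzero weight after conditioning:
  (Y=0, Z=1, X=3, W=0) weight 5/108
  (Y=1, Z=0, X=3, W=1) weight 2/135
  (Y=2, Z=1, X=3, W=0) weight 5/108
Group by Z:
  weight(Z=0) = 2/135
  weight(Z=1) = 5/54
Total weight = 2/135 + 5/54 = 29/270
P(Z=0 | obs) = 2/135 / 29/270 = 4/29
P(Z=1 | obs) = 5/54 / 29/270 = 25/29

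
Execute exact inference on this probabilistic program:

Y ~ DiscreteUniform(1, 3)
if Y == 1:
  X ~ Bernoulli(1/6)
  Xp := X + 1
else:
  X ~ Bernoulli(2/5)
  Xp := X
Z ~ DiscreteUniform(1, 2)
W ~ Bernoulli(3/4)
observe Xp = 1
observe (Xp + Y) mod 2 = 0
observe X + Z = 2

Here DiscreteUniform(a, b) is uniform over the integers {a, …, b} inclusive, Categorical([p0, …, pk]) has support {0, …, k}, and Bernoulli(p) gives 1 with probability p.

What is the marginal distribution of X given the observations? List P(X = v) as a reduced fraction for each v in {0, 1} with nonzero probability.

P(X=0) = 25/37, P(X=1) = 12/37

Enumerate traces; 4 have nonzero weight after conditioning:
  (Y=1, X=0, Z=2, W=0) weight 5/144
  (Y=1, X=0, Z=2, W=1) weight 5/48
  (Y=3, X=1, Z=1, W=0) weight 1/60
  (Y=3, X=1, Z=1, W=1) weight 1/20
Group by X:
  weight(X=0) = 5/36
  weight(X=1) = 1/15
Total weight = 5/36 + 1/15 = 37/180
P(X=0 | obs) = 5/36 / 37/180 = 25/37
P(X=1 | obs) = 1/15 / 37/180 = 12/37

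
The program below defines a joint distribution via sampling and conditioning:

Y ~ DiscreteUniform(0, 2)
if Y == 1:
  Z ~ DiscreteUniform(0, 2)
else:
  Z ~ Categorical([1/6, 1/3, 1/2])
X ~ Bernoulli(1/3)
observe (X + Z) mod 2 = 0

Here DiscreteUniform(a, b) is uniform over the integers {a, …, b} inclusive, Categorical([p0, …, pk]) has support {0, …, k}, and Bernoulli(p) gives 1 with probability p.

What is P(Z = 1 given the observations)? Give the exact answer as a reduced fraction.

P(Z = 1 | obs) = 1/5

Enumerate traces; 9 have nonzero weight after conditioning:
  (Y=0, Z=0, X=0) weight 1/27
  (Y=0, Z=1, X=1) weight 1/27
  (Y=0, Z=2, X=0) weight 1/9
  (Y=1, Z=0, X=0) weight 2/27
  (Y=1, Z=1, X=1) weight 1/27
  (Y=1, Z=2, X=0) weight 2/27
  (Y=2, Z=0, X=0) weight 1/27
  (Y=2, Z=1, X=1) weight 1/27
  … 1 more
Group by Z:
  weight(Z=0) = 4/27
  weight(Z=1) = 1/9
  weight(Z=2) = 8/27
Total weight = 4/27 + 1/9 + 8/27 = 5/9
P(Z=0 | obs) = 4/27 / 5/9 = 4/15
P(Z=1 | obs) = 1/9 / 5/9 = 1/5
P(Z=2 | obs) = 8/27 / 5/9 = 8/15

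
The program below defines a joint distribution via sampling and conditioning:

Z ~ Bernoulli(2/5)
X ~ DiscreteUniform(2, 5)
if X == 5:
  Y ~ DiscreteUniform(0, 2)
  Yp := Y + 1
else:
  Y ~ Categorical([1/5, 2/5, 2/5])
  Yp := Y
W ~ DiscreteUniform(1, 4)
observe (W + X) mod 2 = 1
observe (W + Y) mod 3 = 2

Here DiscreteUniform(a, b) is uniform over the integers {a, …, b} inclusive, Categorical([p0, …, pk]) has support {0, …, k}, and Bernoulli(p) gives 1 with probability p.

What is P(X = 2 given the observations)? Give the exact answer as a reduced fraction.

Enumerate traces; 16 have nonzero weight after conditioning:
  (Z=0, X=2, Y=1, W=1) weight 3/200
  (Z=0, X=2, Y=2, W=3) weight 3/200
  (Z=0, X=3, Y=0, W=2) weight 3/400
  (Z=0, X=3, Y=1, W=4) weight 3/200
  (Z=0, X=4, Y=1, W=1) weight 3/200
  (Z=0, X=4, Y=2, W=3) weight 3/200
  (Z=0, X=5, Y=0, W=2) weight 1/80
  (Z=0, X=5, Y=1, W=4) weight 1/80
  … 8 more
Group by X:
  weight(X=2) = 1/20
  weight(X=3) = 3/80
  weight(X=4) = 1/20
  weight(X=5) = 1/24
Total weight = 1/20 + 3/80 + 1/20 + 1/24 = 43/240
P(X=2 | obs) = 1/20 / 43/240 = 12/43
P(X=3 | obs) = 3/80 / 43/240 = 9/43
P(X=4 | obs) = 1/20 / 43/240 = 12/43
P(X=5 | obs) = 1/24 / 43/240 = 10/43

P(X = 2 | obs) = 12/43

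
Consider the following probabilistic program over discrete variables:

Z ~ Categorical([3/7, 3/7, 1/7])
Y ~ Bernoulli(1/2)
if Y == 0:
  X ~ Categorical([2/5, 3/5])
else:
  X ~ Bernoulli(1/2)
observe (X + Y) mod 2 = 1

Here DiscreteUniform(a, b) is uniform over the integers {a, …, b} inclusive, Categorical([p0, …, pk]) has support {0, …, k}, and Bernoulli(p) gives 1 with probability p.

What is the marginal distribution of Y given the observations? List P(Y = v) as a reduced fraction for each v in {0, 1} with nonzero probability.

P(Y=0) = 6/11, P(Y=1) = 5/11

Enumerate traces; 6 have nonzero weight after conditioning:
  (Z=0, Y=0, X=1) weight 9/70
  (Z=0, Y=1, X=0) weight 3/28
  (Z=1, Y=0, X=1) weight 9/70
  (Z=1, Y=1, X=0) weight 3/28
  (Z=2, Y=0, X=1) weight 3/70
  (Z=2, Y=1, X=0) weight 1/28
Group by Y:
  weight(Y=0) = 3/10
  weight(Y=1) = 1/4
Total weight = 3/10 + 1/4 = 11/20
P(Y=0 | obs) = 3/10 / 11/20 = 6/11
P(Y=1 | obs) = 1/4 / 11/20 = 5/11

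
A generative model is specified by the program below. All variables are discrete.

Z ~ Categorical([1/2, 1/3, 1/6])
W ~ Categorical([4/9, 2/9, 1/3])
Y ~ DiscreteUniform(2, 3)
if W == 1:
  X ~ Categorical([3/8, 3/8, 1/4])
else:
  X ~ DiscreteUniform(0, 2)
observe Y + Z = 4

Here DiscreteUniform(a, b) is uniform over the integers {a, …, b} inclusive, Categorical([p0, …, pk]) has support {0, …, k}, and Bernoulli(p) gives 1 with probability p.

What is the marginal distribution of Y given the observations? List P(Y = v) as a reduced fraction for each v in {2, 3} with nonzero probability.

Enumerate traces; 18 have nonzero weight after conditioning:
  (Z=1, W=0, Y=3, X=0) weight 2/81
  (Z=1, W=0, Y=3, X=1) weight 2/81
  (Z=1, W=0, Y=3, X=2) weight 2/81
  (Z=1, W=1, Y=3, X=0) weight 1/72
  (Z=1, W=1, Y=3, X=1) weight 1/72
  (Z=1, W=1, Y=3, X=2) weight 1/108
  (Z=1, W=2, Y=3, X=0) weight 1/54
  (Z=1, W=2, Y=3, X=1) weight 1/54
  (Z=2, W=0, Y=2, X=0) weight 1/81
  … 9 more
Group by Y:
  weight(Y=2) = 1/12
  weight(Y=3) = 1/6
Total weight = 1/12 + 1/6 = 1/4
P(Y=2 | obs) = 1/12 / 1/4 = 1/3
P(Y=3 | obs) = 1/6 / 1/4 = 2/3

P(Y=2) = 1/3, P(Y=3) = 2/3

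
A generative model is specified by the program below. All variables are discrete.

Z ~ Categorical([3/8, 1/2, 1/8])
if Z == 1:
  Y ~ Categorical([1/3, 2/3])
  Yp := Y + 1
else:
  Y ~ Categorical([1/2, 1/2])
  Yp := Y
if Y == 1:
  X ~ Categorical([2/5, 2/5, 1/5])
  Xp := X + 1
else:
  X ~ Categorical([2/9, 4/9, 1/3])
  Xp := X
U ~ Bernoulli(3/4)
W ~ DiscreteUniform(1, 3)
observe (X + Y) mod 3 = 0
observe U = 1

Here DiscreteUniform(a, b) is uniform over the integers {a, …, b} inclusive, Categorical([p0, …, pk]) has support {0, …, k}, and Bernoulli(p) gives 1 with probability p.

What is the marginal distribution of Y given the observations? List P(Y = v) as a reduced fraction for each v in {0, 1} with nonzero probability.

Enumerate traces; 18 have nonzero weight after conditioning:
  (Z=0, Y=0, X=0, U=1, W=1) weight 1/96
  (Z=0, Y=0, X=0, U=1, W=2) weight 1/96
  (Z=0, Y=0, X=0, U=1, W=3) weight 1/96
  (Z=0, Y=1, X=2, U=1, W=1) weight 3/320
  (Z=0, Y=1, X=2, U=1, W=2) weight 3/320
  (Z=0, Y=1, X=2, U=1, W=3) weight 3/320
  (Z=1, Y=0, X=0, U=1, W=1) weight 1/108
  (Z=1, Y=0, X=0, U=1, W=2) weight 1/108
  … 10 more
Group by Y:
  weight(Y=0) = 5/72
  weight(Y=1) = 7/80
Total weight = 5/72 + 7/80 = 113/720
P(Y=0 | obs) = 5/72 / 113/720 = 50/113
P(Y=1 | obs) = 7/80 / 113/720 = 63/113

P(Y=0) = 50/113, P(Y=1) = 63/113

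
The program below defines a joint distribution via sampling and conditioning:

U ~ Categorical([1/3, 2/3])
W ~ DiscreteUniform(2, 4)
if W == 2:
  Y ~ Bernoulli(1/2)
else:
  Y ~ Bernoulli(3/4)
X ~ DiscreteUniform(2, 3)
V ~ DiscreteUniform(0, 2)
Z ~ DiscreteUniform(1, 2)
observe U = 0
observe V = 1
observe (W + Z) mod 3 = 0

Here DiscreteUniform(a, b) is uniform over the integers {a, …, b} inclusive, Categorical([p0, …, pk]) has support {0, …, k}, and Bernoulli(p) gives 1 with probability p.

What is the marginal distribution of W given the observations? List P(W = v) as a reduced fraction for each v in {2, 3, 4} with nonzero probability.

P(W=2) = 1/2, P(W=4) = 1/2

Enumerate traces; 8 have nonzero weight after conditioning:
  (U=0, W=2, Y=0, X=2, V=1, Z=1) weight 1/216
  (U=0, W=2, Y=0, X=3, V=1, Z=1) weight 1/216
  (U=0, W=2, Y=1, X=2, V=1, Z=1) weight 1/216
  (U=0, W=2, Y=1, X=3, V=1, Z=1) weight 1/216
  (U=0, W=4, Y=0, X=2, V=1, Z=2) weight 1/432
  (U=0, W=4, Y=0, X=3, V=1, Z=2) weight 1/432
  (U=0, W=4, Y=1, X=2, V=1, Z=2) weight 1/144
  (U=0, W=4, Y=1, X=3, V=1, Z=2) weight 1/144
Group by W:
  weight(W=2) = 1/54
  weight(W=4) = 1/54
Total weight = 1/54 + 1/54 = 1/27
P(W=2 | obs) = 1/54 / 1/27 = 1/2
P(W=4 | obs) = 1/54 / 1/27 = 1/2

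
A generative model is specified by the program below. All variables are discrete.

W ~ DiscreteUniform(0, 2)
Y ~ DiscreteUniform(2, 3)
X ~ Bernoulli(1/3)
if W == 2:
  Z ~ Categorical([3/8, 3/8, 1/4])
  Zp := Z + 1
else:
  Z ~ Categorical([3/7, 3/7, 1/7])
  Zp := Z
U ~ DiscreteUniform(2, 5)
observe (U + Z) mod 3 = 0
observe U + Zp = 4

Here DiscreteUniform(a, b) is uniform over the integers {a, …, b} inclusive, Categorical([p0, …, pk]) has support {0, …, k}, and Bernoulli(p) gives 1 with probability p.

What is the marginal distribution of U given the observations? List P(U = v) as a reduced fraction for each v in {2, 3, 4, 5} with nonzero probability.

P(U=2) = 1/2, P(U=3) = 1/2

Enumerate traces; 8 have nonzero weight after conditioning:
  (W=2, Y=2, X=0, Z=0, U=3) weight 1/96
  (W=2, Y=2, X=0, Z=1, U=2) weight 1/96
  (W=2, Y=2, X=1, Z=0, U=3) weight 1/192
  (W=2, Y=2, X=1, Z=1, U=2) weight 1/192
  (W=2, Y=3, X=0, Z=0, U=3) weight 1/96
  (W=2, Y=3, X=0, Z=1, U=2) weight 1/96
  (W=2, Y=3, X=1, Z=0, U=3) weight 1/192
  (W=2, Y=3, X=1, Z=1, U=2) weight 1/192
Group by U:
  weight(U=2) = 1/32
  weight(U=3) = 1/32
Total weight = 1/32 + 1/32 = 1/16
P(U=2 | obs) = 1/32 / 1/16 = 1/2
P(U=3 | obs) = 1/32 / 1/16 = 1/2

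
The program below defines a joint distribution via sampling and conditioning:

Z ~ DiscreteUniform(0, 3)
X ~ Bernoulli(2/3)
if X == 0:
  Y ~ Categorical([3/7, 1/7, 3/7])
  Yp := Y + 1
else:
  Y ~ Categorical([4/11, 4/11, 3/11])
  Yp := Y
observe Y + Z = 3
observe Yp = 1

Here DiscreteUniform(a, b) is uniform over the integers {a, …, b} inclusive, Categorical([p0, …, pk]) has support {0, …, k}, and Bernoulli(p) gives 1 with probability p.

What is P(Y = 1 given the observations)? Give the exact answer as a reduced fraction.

Enumerate traces; 2 have nonzero weight after conditioning:
  (Z=2, X=1, Y=1) weight 2/33
  (Z=3, X=0, Y=0) weight 1/28
Group by Y:
  weight(Y=0) = 1/28
  weight(Y=1) = 2/33
Total weight = 1/28 + 2/33 = 89/924
P(Y=0 | obs) = 1/28 / 89/924 = 33/89
P(Y=1 | obs) = 2/33 / 89/924 = 56/89

P(Y = 1 | obs) = 56/89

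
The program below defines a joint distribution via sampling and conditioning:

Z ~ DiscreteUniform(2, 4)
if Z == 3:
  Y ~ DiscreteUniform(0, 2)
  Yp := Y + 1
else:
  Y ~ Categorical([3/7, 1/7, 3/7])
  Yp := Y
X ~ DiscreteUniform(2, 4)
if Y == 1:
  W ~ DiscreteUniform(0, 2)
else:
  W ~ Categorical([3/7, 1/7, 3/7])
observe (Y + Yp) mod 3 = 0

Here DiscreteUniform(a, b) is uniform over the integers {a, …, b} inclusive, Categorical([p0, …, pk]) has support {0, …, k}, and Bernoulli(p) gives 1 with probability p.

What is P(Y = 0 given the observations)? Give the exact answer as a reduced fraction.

P(Y = 0 | obs) = 18/25

Enumerate traces; 27 have nonzero weight after conditioning:
  (Z=2, Y=0, X=2, W=0) weight 1/49
  (Z=2, Y=0, X=2, W=1) weight 1/147
  (Z=2, Y=0, X=2, W=2) weight 1/49
  (Z=2, Y=0, X=3, W=0) weight 1/49
  (Z=2, Y=0, X=3, W=1) weight 1/147
  (Z=2, Y=0, X=3, W=2) weight 1/49
  (Z=2, Y=0, X=4, W=0) weight 1/49
  (Z=2, Y=0, X=4, W=1) weight 1/147
  (Z=3, Y=1, X=2, W=0) weight 1/81
  … 18 more
Group by Y:
  weight(Y=0) = 2/7
  weight(Y=1) = 1/9
Total weight = 2/7 + 1/9 = 25/63
P(Y=0 | obs) = 2/7 / 25/63 = 18/25
P(Y=1 | obs) = 1/9 / 25/63 = 7/25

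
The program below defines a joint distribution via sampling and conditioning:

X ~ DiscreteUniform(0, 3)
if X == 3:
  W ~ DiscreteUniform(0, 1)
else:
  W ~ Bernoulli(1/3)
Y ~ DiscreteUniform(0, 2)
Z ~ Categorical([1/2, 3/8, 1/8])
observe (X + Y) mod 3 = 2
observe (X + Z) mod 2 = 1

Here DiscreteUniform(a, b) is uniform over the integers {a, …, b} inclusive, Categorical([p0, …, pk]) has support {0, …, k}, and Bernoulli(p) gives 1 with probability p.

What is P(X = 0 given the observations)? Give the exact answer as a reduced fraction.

Enumerate traces; 12 have nonzero weight after conditioning:
  (X=0, W=0, Y=2, Z=1) weight 1/48
  (X=0, W=1, Y=2, Z=1) weight 1/96
  (X=1, W=0, Y=1, Z=0) weight 1/36
  (X=1, W=0, Y=1, Z=2) weight 1/144
  (X=1, W=1, Y=1, Z=0) weight 1/72
  (X=1, W=1, Y=1, Z=2) weight 1/288
  (X=2, W=0, Y=0, Z=1) weight 1/48
  (X=2, W=1, Y=0, Z=1) weight 1/96
  (X=3, W=0, Y=2, Z=0) weight 1/48
  … 3 more
Group by X:
  weight(X=0) = 1/32
  weight(X=1) = 5/96
  weight(X=2) = 1/32
  weight(X=3) = 5/96
Total weight = 1/32 + 5/96 + 1/32 + 5/96 = 1/6
P(X=0 | obs) = 1/32 / 1/6 = 3/16
P(X=1 | obs) = 5/96 / 1/6 = 5/16
P(X=2 | obs) = 1/32 / 1/6 = 3/16
P(X=3 | obs) = 5/96 / 1/6 = 5/16

P(X = 0 | obs) = 3/16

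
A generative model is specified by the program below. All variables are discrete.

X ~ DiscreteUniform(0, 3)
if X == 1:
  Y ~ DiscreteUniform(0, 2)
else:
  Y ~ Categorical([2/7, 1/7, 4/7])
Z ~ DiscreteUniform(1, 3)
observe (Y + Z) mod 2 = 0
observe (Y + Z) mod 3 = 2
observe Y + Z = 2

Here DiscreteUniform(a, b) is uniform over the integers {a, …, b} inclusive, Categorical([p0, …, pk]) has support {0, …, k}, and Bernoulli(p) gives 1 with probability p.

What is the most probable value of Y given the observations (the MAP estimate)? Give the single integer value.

Enumerate traces; 8 have nonzero weight after conditioning:
  (X=0, Y=0, Z=2) weight 1/42
  (X=0, Y=1, Z=1) weight 1/84
  (X=1, Y=0, Z=2) weight 1/36
  (X=1, Y=1, Z=1) weight 1/36
  (X=2, Y=0, Z=2) weight 1/42
  (X=2, Y=1, Z=1) weight 1/84
  (X=3, Y=0, Z=2) weight 1/42
  (X=3, Y=1, Z=1) weight 1/84
Group by Y:
  weight(Y=0) = 25/252
  weight(Y=1) = 4/63
Total weight = 25/252 + 4/63 = 41/252
P(Y=0 | obs) = 25/252 / 41/252 = 25/41
P(Y=1 | obs) = 4/63 / 41/252 = 16/41
argmax = 0

argmax_v P(Y = v | obs) = 0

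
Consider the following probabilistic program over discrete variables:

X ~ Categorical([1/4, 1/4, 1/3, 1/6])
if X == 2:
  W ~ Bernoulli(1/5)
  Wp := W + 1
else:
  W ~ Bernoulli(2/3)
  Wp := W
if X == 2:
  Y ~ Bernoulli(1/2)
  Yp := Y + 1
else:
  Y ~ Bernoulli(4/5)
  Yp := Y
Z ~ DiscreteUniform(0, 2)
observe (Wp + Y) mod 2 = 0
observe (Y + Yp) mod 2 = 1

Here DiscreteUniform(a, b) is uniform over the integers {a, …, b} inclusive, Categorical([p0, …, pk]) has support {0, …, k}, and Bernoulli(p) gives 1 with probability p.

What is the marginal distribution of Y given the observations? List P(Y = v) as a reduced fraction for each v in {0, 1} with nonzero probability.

Enumerate traces; 6 have nonzero weight after conditioning:
  (X=2, W=0, Y=1, Z=0) weight 2/45
  (X=2, W=0, Y=1, Z=1) weight 2/45
  (X=2, W=0, Y=1, Z=2) weight 2/45
  (X=2, W=1, Y=0, Z=0) weight 1/90
  (X=2, W=1, Y=0, Z=1) weight 1/90
  (X=2, W=1, Y=0, Z=2) weight 1/90
Group by Y:
  weight(Y=0) = 1/30
  weight(Y=1) = 2/15
Total weight = 1/30 + 2/15 = 1/6
P(Y=0 | obs) = 1/30 / 1/6 = 1/5
P(Y=1 | obs) = 2/15 / 1/6 = 4/5

P(Y=0) = 1/5, P(Y=1) = 4/5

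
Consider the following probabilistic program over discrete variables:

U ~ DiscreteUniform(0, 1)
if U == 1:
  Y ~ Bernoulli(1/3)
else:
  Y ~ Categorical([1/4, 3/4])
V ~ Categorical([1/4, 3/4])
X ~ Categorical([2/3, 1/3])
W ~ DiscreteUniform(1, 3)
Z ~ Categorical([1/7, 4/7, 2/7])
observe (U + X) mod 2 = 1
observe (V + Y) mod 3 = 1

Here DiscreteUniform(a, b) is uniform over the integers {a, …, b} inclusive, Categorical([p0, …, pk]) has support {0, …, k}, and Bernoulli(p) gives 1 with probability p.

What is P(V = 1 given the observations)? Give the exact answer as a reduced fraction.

P(V = 1 | obs) = 57/74

Enumerate traces; 36 have nonzero weight after conditioning:
  (U=0, Y=0, V=1, X=1, W=1, Z=0) weight 1/672
  (U=0, Y=0, V=1, X=1, W=1, Z=1) weight 1/168
  (U=0, Y=0, V=1, X=1, W=1, Z=2) weight 1/336
  (U=0, Y=0, V=1, X=1, W=2, Z=0) weight 1/672
  (U=0, Y=0, V=1, X=1, W=2, Z=1) weight 1/168
  (U=0, Y=0, V=1, X=1, W=2, Z=2) weight 1/336
  (U=0, Y=0, V=1, X=1, W=3, Z=0) weight 1/672
  (U=0, Y=0, V=1, X=1, W=3, Z=1) weight 1/168
  (U=0, Y=1, V=0, X=1, W=1, Z=0) weight 1/672
  … 27 more
Group by V:
  weight(V=0) = 17/288
  weight(V=1) = 19/96
Total weight = 17/288 + 19/96 = 37/144
P(V=0 | obs) = 17/288 / 37/144 = 17/74
P(V=1 | obs) = 19/96 / 37/144 = 57/74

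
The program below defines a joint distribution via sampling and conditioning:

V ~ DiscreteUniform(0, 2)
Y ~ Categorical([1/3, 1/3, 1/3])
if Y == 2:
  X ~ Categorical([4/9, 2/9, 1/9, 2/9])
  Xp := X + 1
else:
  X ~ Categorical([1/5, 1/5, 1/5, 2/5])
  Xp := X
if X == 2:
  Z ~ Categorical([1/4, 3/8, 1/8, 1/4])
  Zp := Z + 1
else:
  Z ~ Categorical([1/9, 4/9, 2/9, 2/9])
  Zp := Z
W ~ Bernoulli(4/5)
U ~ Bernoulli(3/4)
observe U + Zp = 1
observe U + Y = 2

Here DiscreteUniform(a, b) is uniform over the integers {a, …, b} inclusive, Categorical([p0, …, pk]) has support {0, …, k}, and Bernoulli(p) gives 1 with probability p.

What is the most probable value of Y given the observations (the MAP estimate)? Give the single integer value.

argmax_v P(Y = v | obs) = 2

Enumerate traces; 42 have nonzero weight after conditioning:
  (V=0, Y=1, X=0, Z=0, W=0, U=1) weight 1/2700
  (V=0, Y=1, X=0, Z=0, W=1, U=1) weight 1/675
  (V=0, Y=1, X=1, Z=0, W=0, U=1) weight 1/2700
  (V=0, Y=1, X=1, Z=0, W=1, U=1) weight 1/675
  (V=0, Y=1, X=3, Z=0, W=0, U=1) weight 1/1350
  (V=0, Y=1, X=3, Z=0, W=1, U=1) weight 2/675
  (V=0, Y=2, X=0, Z=1, W=0, U=0) weight 4/3645
  (V=0, Y=2, X=0, Z=1, W=1, U=0) weight 16/3645
  … 34 more
Group by Y:
  weight(Y=1) = 1/45
  weight(Y=2) = 137/3888
Total weight = 1/45 + 137/3888 = 1117/19440
P(Y=1 | obs) = 1/45 / 1117/19440 = 432/1117
P(Y=2 | obs) = 137/3888 / 1117/19440 = 685/1117
argmax = 2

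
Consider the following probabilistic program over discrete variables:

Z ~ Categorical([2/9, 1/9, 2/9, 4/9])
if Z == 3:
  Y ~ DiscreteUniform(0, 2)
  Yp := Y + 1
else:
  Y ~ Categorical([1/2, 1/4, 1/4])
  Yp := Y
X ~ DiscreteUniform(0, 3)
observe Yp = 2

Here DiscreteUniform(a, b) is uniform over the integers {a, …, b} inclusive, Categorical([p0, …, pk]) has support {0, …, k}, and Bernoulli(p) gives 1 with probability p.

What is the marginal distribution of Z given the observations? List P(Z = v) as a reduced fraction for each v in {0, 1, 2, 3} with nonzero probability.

Enumerate traces; 16 have nonzero weight after conditioning:
  (Z=0, Y=2, X=0) weight 1/72
  (Z=0, Y=2, X=1) weight 1/72
  (Z=0, Y=2, X=2) weight 1/72
  (Z=0, Y=2, X=3) weight 1/72
  (Z=1, Y=2, X=0) weight 1/144
  (Z=1, Y=2, X=1) weight 1/144
  (Z=1, Y=2, X=2) weight 1/144
  (Z=1, Y=2, X=3) weight 1/144
  (Z=2, Y=2, X=0) weight 1/72
  (Z=3, Y=1, X=0) weight 1/27
  … 6 more
Group by Z:
  weight(Z=0) = 1/18
  weight(Z=1) = 1/36
  weight(Z=2) = 1/18
  weight(Z=3) = 4/27
Total weight = 1/18 + 1/36 + 1/18 + 4/27 = 31/108
P(Z=0 | obs) = 1/18 / 31/108 = 6/31
P(Z=1 | obs) = 1/36 / 31/108 = 3/31
P(Z=2 | obs) = 1/18 / 31/108 = 6/31
P(Z=3 | obs) = 4/27 / 31/108 = 16/31

P(Z=0) = 6/31, P(Z=1) = 3/31, P(Z=2) = 6/31, P(Z=3) = 16/31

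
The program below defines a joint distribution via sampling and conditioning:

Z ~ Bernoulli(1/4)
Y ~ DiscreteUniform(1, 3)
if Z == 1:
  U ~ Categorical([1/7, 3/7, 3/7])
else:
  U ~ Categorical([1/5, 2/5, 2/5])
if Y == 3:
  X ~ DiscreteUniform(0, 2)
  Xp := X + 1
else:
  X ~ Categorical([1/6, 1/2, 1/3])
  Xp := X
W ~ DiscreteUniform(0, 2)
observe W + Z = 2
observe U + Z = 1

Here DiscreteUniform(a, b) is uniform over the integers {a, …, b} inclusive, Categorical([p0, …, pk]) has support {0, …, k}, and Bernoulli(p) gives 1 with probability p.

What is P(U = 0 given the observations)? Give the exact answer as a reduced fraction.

Enumerate traces; 18 have nonzero weight after conditioning:
  (Z=0, Y=1, U=1, X=0, W=2) weight 1/180
  (Z=0, Y=1, U=1, X=1, W=2) weight 1/60
  (Z=0, Y=1, U=1, X=2, W=2) weight 1/90
  (Z=0, Y=2, U=1, X=0, W=2) weight 1/180
  (Z=0, Y=2, U=1, X=1, W=2) weight 1/60
  (Z=0, Y=2, U=1, X=2, W=2) weight 1/90
  (Z=0, Y=3, U=1, X=0, W=2) weight 1/90
  (Z=0, Y=3, U=1, X=1, W=2) weight 1/90
  (Z=1, Y=1, U=0, X=0, W=1) weight 1/1512
  … 9 more
Group by U:
  weight(U=0) = 1/84
  weight(U=1) = 1/10
Total weight = 1/84 + 1/10 = 47/420
P(U=0 | obs) = 1/84 / 47/420 = 5/47
P(U=1 | obs) = 1/10 / 47/420 = 42/47

P(U = 0 | obs) = 5/47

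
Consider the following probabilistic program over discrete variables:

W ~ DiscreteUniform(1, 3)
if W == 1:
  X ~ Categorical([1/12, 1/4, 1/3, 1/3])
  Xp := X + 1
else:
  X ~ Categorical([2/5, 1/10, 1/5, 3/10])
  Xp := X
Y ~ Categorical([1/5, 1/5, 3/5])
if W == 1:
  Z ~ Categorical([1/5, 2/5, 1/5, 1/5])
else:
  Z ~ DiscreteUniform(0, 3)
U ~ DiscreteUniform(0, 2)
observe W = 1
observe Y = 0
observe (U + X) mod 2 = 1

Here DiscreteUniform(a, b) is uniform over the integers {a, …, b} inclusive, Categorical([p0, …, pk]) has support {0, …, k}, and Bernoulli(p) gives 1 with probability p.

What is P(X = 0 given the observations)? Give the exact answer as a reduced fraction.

Enumerate traces; 24 have nonzero weight after conditioning:
  (W=1, X=0, Y=0, Z=0, U=1) weight 1/2700
  (W=1, X=0, Y=0, Z=1, U=1) weight 1/1350
  (W=1, X=0, Y=0, Z=2, U=1) weight 1/2700
  (W=1, X=0, Y=0, Z=3, U=1) weight 1/2700
  (W=1, X=1, Y=0, Z=0, U=0) weight 1/900
  (W=1, X=1, Y=0, Z=0, U=2) weight 1/900
  (W=1, X=1, Y=0, Z=1, U=0) weight 1/450
  (W=1, X=1, Y=0, Z=1, U=2) weight 1/450
  (W=1, X=2, Y=0, Z=0, U=1) weight 1/675
  (W=1, X=3, Y=0, Z=0, U=0) weight 1/675
  … 14 more
Group by X:
  weight(X=0) = 1/540
  weight(X=1) = 1/90
  weight(X=2) = 1/135
  weight(X=3) = 2/135
Total weight = 1/540 + 1/90 + 1/135 + 2/135 = 19/540
P(X=0 | obs) = 1/540 / 19/540 = 1/19
P(X=1 | obs) = 1/90 / 19/540 = 6/19
P(X=2 | obs) = 1/135 / 19/540 = 4/19
P(X=3 | obs) = 2/135 / 19/540 = 8/19

P(X = 0 | obs) = 1/19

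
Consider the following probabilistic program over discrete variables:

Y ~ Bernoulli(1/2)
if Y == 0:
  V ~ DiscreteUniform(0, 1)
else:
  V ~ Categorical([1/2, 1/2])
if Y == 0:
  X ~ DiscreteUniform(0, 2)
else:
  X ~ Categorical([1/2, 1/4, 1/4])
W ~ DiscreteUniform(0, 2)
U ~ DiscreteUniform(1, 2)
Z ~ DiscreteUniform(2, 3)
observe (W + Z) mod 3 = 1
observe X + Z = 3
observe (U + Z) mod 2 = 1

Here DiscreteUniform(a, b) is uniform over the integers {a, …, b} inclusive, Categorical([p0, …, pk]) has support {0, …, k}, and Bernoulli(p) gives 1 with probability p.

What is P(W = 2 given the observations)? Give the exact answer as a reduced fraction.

Enumerate traces; 8 have nonzero weight after conditioning:
  (Y=0, V=0, X=0, W=1, U=2, Z=3) weight 1/144
  (Y=0, V=0, X=1, W=2, U=1, Z=2) weight 1/144
  (Y=0, V=1, X=0, W=1, U=2, Z=3) weight 1/144
  (Y=0, V=1, X=1, W=2, U=1, Z=2) weight 1/144
  (Y=1, V=0, X=0, W=1, U=2, Z=3) weight 1/96
  (Y=1, V=0, X=1, W=2, U=1, Z=2) weight 1/192
  (Y=1, V=1, X=0, W=1, U=2, Z=3) weight 1/96
  (Y=1, V=1, X=1, W=2, U=1, Z=2) weight 1/192
Group by W:
  weight(W=1) = 5/144
  weight(W=2) = 7/288
Total weight = 5/144 + 7/288 = 17/288
P(W=1 | obs) = 5/144 / 17/288 = 10/17
P(W=2 | obs) = 7/288 / 17/288 = 7/17

P(W = 2 | obs) = 7/17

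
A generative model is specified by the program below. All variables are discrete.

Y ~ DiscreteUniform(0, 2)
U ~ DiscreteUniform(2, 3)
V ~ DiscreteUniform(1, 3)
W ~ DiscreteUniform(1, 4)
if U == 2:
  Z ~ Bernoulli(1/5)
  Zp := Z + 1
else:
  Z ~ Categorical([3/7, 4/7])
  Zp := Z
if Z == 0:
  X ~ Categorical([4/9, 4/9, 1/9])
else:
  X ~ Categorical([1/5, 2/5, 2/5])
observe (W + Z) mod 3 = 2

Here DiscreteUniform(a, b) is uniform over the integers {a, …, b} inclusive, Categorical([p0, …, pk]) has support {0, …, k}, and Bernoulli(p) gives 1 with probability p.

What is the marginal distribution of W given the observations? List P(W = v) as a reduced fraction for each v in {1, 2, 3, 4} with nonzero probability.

Enumerate traces; 162 have nonzero weight after conditioning:
  (Y=0, U=2, V=1, W=1, Z=1, X=0) weight 1/1800
  (Y=0, U=2, V=1, W=1, Z=1, X=1) weight 1/900
  (Y=0, U=2, V=1, W=1, Z=1, X=2) weight 1/900
  (Y=0, U=2, V=1, W=2, Z=0, X=0) weight 2/405
  (Y=0, U=2, V=1, W=2, Z=0, X=1) weight 2/405
  (Y=0, U=2, V=1, W=2, Z=0, X=2) weight 1/810
  (Y=0, U=2, V=1, W=4, Z=1, X=0) weight 1/1800
  (Y=0, U=2, V=1, W=4, Z=1, X=1) weight 1/900
  … 154 more
Group by W:
  weight(W=1) = 27/280
  weight(W=2) = 43/280
  weight(W=4) = 27/280
Total weight = 27/280 + 43/280 + 27/280 = 97/280
P(W=1 | obs) = 27/280 / 97/280 = 27/97
P(W=2 | obs) = 43/280 / 97/280 = 43/97
P(W=4 | obs) = 27/280 / 97/280 = 27/97

P(W=1) = 27/97, P(W=2) = 43/97, P(W=4) = 27/97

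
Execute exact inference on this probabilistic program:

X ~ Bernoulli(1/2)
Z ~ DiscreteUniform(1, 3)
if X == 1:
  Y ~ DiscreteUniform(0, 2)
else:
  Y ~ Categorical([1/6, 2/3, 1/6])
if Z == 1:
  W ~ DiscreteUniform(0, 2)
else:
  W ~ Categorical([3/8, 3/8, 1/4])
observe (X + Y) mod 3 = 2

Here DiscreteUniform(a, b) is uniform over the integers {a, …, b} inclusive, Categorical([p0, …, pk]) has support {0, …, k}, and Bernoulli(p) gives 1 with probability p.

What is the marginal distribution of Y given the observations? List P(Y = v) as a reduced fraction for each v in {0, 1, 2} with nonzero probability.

P(Y=1) = 2/3, P(Y=2) = 1/3

Enumerate traces; 18 have nonzero weight after conditioning:
  (X=0, Z=1, Y=2, W=0) weight 1/108
  (X=0, Z=1, Y=2, W=1) weight 1/108
  (X=0, Z=1, Y=2, W=2) weight 1/108
  (X=0, Z=2, Y=2, W=0) weight 1/96
  (X=0, Z=2, Y=2, W=1) weight 1/96
  (X=0, Z=2, Y=2, W=2) weight 1/144
  (X=0, Z=3, Y=2, W=0) weight 1/96
  (X=0, Z=3, Y=2, W=1) weight 1/96
  (X=1, Z=1, Y=1, W=0) weight 1/54
  … 9 more
Group by Y:
  weight(Y=1) = 1/6
  weight(Y=2) = 1/12
Total weight = 1/6 + 1/12 = 1/4
P(Y=1 | obs) = 1/6 / 1/4 = 2/3
P(Y=2 | obs) = 1/12 / 1/4 = 1/3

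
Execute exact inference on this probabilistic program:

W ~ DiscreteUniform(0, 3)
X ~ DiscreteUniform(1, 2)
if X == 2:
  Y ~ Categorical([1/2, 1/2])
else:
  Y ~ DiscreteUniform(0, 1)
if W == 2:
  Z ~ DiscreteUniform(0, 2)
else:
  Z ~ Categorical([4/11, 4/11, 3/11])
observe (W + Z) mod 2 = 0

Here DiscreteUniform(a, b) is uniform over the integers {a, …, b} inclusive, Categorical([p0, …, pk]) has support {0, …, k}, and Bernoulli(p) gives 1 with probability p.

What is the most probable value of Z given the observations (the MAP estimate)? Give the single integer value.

argmax_v P(Z = v | obs) = 1

Enumerate traces; 24 have nonzero weight after conditioning:
  (W=0, X=1, Y=0, Z=0) weight 1/44
  (W=0, X=1, Y=0, Z=2) weight 3/176
  (W=0, X=1, Y=1, Z=0) weight 1/44
  (W=0, X=1, Y=1, Z=2) weight 3/176
  (W=0, X=2, Y=0, Z=0) weight 1/44
  (W=0, X=2, Y=0, Z=2) weight 3/176
  (W=0, X=2, Y=1, Z=0) weight 1/44
  (W=0, X=2, Y=1, Z=2) weight 3/176
  (W=1, X=1, Y=0, Z=1) weight 1/44
  … 15 more
Group by Z:
  weight(Z=0) = 23/132
  weight(Z=1) = 2/11
  weight(Z=2) = 5/33
Total weight = 23/132 + 2/11 + 5/33 = 67/132
P(Z=0 | obs) = 23/132 / 67/132 = 23/67
P(Z=1 | obs) = 2/11 / 67/132 = 24/67
P(Z=2 | obs) = 5/33 / 67/132 = 20/67
argmax = 1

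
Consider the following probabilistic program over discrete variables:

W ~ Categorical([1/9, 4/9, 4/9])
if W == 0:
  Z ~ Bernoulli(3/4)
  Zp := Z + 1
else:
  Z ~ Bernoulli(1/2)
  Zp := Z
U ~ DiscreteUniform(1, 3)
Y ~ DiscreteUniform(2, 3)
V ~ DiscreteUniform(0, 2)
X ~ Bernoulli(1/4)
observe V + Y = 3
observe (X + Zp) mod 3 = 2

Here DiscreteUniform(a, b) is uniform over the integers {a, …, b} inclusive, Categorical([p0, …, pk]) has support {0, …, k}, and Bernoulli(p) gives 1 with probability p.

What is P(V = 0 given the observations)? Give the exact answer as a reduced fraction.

Enumerate traces; 24 have nonzero weight after conditioning:
  (W=0, Z=0, U=1, Y=2, V=1, X=1) weight 1/2592
  (W=0, Z=0, U=1, Y=3, V=0, X=1) weight 1/2592
  (W=0, Z=0, U=2, Y=2, V=1, X=1) weight 1/2592
  (W=0, Z=0, U=2, Y=3, V=0, X=1) weight 1/2592
  (W=0, Z=0, U=3, Y=2, V=1, X=1) weight 1/2592
  (W=0, Z=0, U=3, Y=3, V=0, X=1) weight 1/2592
  (W=0, Z=1, U=1, Y=2, V=1, X=0) weight 1/288
  (W=0, Z=1, U=1, Y=3, V=0, X=0) weight 1/288
  … 16 more
Group by V:
  weight(V=0) = 13/432
  weight(V=1) = 13/432
Total weight = 13/432 + 13/432 = 13/216
P(V=0 | obs) = 13/432 / 13/216 = 1/2
P(V=1 | obs) = 13/432 / 13/216 = 1/2

P(V = 0 | obs) = 1/2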